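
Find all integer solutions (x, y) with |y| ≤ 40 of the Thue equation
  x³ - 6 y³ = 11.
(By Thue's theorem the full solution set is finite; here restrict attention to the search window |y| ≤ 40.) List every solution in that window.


The equation is x³ - 6y³ = 11. For fixed y, x³ = 6·y³ + 11, so a solution requires the RHS to be a perfect cube.
Strategy: iterate y from -40 to 40, compute RHS = 6·y³ + 11, and check whether it is a (positive or negative) perfect cube.
Check small values of y:
  y = 0: RHS = 11 is not a perfect cube.
  y = 1: RHS = 17 is not a perfect cube.
  y = -1: RHS = 5 is not a perfect cube.
  y = 2: RHS = 59 is not a perfect cube.
  y = -2: RHS = -37 is not a perfect cube.
  y = 3: RHS = 173 is not a perfect cube.
  y = -3: RHS = -151 is not a perfect cube.
Continuing the search up to |y| = 40 finds no solutions either.
No (x, y) in the scanned range satisfies the equation.

No integer solutions with |y| ≤ 40.


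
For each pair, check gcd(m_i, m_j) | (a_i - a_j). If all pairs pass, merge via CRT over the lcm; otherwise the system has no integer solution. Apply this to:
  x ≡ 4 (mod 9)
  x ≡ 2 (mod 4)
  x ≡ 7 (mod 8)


Moduli 9, 4, 8 are not pairwise coprime, so CRT works modulo lcm(m_i) when all pairwise compatibility conditions hold.
Pairwise compatibility: gcd(m_i, m_j) must divide a_i - a_j for every pair.
Merge one congruence at a time:
  Start: x ≡ 4 (mod 9).
  Combine with x ≡ 2 (mod 4): gcd(9, 4) = 1; 2 - 4 = -2, which IS divisible by 1, so compatible.
    Write x = 4 + 9·t and substitute into x ≡ 2 (mod 4): 9·t ≡ 2 − 4 = -2 (mod 4).
    Reduce coefficients mod 4: 1·t ≡ 2 (mod 4).
    So t ≡ 2 (mod 4).
    Then x = 4 + 9·2 = 22, valid modulo lcm(9, 4) = 36: x ≡ 22 (mod 36).
  Combine with x ≡ 7 (mod 8): gcd(36, 8) = 4, and 7 - 22 = -15 is NOT divisible by 4.
    ⇒ system is inconsistent (no integer solution).

No solution (the system is inconsistent).


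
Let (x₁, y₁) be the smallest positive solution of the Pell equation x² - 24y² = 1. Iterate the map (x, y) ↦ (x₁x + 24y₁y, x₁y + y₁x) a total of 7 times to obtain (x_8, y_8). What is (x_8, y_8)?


Step 1: Find the fundamental solution (x₁, y₁) of x² - 24y² = 1.
  Expand √24 as a continued fraction. a₀ = ⌊√24⌋ = 4; iterate m_{k+1} = d_k·a_k − m_k, d_{k+1} = (24 − m_{k+1}²)/d_k, a_{k+1} = ⌊(a₀ + m_{k+1})/d_{k+1}⌋ (starting m₀ = 0, d₀ = 1), with convergents p_k = a_k·p_{k-1} + p_{k-2}, q_k = a_k·q_{k-1} + q_{k-2} (p₋₁ = 1, q₋₁ = 0):
  k = 0: a₀ = 4; p₀/q₀ = 4/1; p₀² − 24·q₀² = 16 − 24 = -8.
  k = 1: m = 4, d = 8, a = ⌊(4 + 4)/8⌋ = 1; p/q = (1·4 + 1)/(1·1 + 0) = 5/1; p² − 24·q² = 25 − 24 = 1.
  The first convergent with p² − 24·q² = 1 gives the fundamental solution (x₁, y₁) = (5, 1).
Step 2: Apply the recurrence (x_{n+1}, y_{n+1}) = (x₁x_n + 24y₁y_n, x₁y_n + y₁x_n) repeatedly.
  From (x_1, y_1) = (5, 1): x_2 = 5·5 + 24·1·1 = 49; y_2 = 5·1 + 1·5 = 10.
  From (x_2, y_2) = (49, 10): x_3 = 5·49 + 24·1·10 = 485; y_3 = 5·10 + 1·49 = 99.
  From (x_3, y_3) = (485, 99): x_4 = 5·485 + 24·1·99 = 4801; y_4 = 5·99 + 1·485 = 980.
  From (x_4, y_4) = (4801, 980): x_5 = 5·4801 + 24·1·980 = 47525; y_5 = 5·980 + 1·4801 = 9701.
  From (x_5, y_5) = (47525, 9701): x_6 = 5·47525 + 24·1·9701 = 470449; y_6 = 5·9701 + 1·47525 = 96030.
  From (x_6, y_6) = (470449, 96030): x_7 = 5·470449 + 24·1·96030 = 4656965; y_7 = 5·96030 + 1·470449 = 950599.
  From (x_7, y_7) = (4656965, 950599): x_8 = 5·4656965 + 24·1·950599 = 46099201; y_8 = 5·950599 + 1·4656965 = 9409960.
Step 3: Verify x_8² - 24·y_8² = 2125136332838401 - 2125136332838400 = 1 (should be 1). ✓

(x_1, y_1) = (5, 1); (x_8, y_8) = (46099201, 9409960).


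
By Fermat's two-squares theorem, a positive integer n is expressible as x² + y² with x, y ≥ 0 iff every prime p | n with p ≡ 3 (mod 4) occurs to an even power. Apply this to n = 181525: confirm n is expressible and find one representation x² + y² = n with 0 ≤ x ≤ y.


Step 1: Factor n = 181525 = 5^2 · 53 · 137.
Step 2: Check the mod-4 condition on each prime factor: 5 ≡ 1 (mod 4), exponent 2; 53 ≡ 1 (mod 4), exponent 1; 137 ≡ 1 (mod 4), exponent 1.
All primes ≡ 3 (mod 4) appear to even exponent (or don't appear), so by the two-squares theorem n IS expressible as a sum of two squares.
Step 3: Build a representation. Group n = k² · m with k = 5 and m = 53 · 137 = 7261 (a product of primes ≡ 1 (mod 4)); a representation of m scales to one of n via (k·x)² + (k·y)² = k²(x² + y²). Each prime p ≡ 1 (mod 4) is itself a sum of two squares; find a² by testing p − a² for a perfect square:
  53: 53 − 1² = 52, 53 − 2² = 49 = 7² ⇒ 53 = 2² + 7².
  137: 137 − 1² = 136, 137 − 2² = 133, 137 − 3² = 128, 137 − 4² = 121 = 11² ⇒ 137 = 4² + 11².
  Combine using the Brahmagupta–Fibonacci identity (a² + b²)(c² + d²) = (ac − bd)² + (ad + bc)² = (ac + bd)² + (ad − bc)²:
  53 · 137 = 7261: from (2² + 7²)(4² + 11²), take (2·4 − 7·11, 2·11 + 7·4) = (8 − 77, 22 + 28) = (-69, 50); dropping signs (only squares matter) gives (69, 50); check 69² + 50² = 4761 + 2500 = 7261 ✓.
  Scale by k = 5: (5·69, 5·50) = (345, 250).
Step 4: Order so x ≤ y and verify: 250² + 345² = 62500 + 119025 = 181525 = n. ✓

n = 181525 = 250² + 345² (one valid representation with x ≤ y).


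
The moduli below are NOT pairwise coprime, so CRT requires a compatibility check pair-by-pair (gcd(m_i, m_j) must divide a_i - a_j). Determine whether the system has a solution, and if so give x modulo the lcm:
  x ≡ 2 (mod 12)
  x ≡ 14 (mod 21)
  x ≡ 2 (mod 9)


Moduli 12, 21, 9 are not pairwise coprime, so CRT works modulo lcm(m_i) when all pairwise compatibility conditions hold.
Pairwise compatibility: gcd(m_i, m_j) must divide a_i - a_j for every pair.
Merge one congruence at a time:
  Start: x ≡ 2 (mod 12).
  Combine with x ≡ 14 (mod 21): gcd(12, 21) = 3; 14 - 2 = 12, which IS divisible by 3, so compatible.
    Write x = 2 + 12·t and substitute into x ≡ 14 (mod 21): 12·t ≡ 14 − 2 = 12 (mod 21).
    Divide the congruence (and modulus) by g = 3: 4·t ≡ 4 (mod 7).
    The inverse of 4 mod 7 is 2 (since 4·2 = 8 = 1·7 + 1), so t ≡ 2·4 = 8 ≡ 1 (mod 7).
    Then x = 2 + 12·1 = 14, valid modulo lcm(12, 21) = 84: x ≡ 14 (mod 84).
  Combine with x ≡ 2 (mod 9): gcd(84, 9) = 3; 2 - 14 = -12, which IS divisible by 3, so compatible.
    Write x = 14 + 84·t and substitute into x ≡ 2 (mod 9): 84·t ≡ 2 − 14 = -12 (mod 9).
    Divide the congruence (and modulus) by g = 3: 28·t ≡ -4 (mod 3).
    Reduce coefficients mod 3: 1·t ≡ 2 (mod 3).
    So t ≡ 2 (mod 3).
    Then x = 14 + 84·2 = 182, valid modulo lcm(84, 9) = 252: x ≡ 182 (mod 252).
Verify: 182 mod 12 = 2, 182 mod 21 = 14, 182 mod 9 = 2.

x ≡ 182 (mod 252).


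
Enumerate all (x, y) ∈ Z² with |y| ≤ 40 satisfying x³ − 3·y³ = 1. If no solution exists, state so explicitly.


The equation is x³ - 3y³ = 1. For fixed y, x³ = 3·y³ + 1, so a solution requires the RHS to be a perfect cube.
Strategy: iterate y from -40 to 40, compute RHS = 3·y³ + 1, and check whether it is a (positive or negative) perfect cube.
Check small values of y:
  y = 0: RHS = 1 = (1)³ ⇒ x = 1 works.
  y = 1: RHS = 4 is not a perfect cube.
  y = -1: RHS = -2 is not a perfect cube.
  y = 2: RHS = 25 is not a perfect cube.
  y = -2: RHS = -23 is not a perfect cube.
  y = 3: RHS = 82 is not a perfect cube.
  y = -3: RHS = -80 is not a perfect cube.
Continuing the search up to |y| = 40 finds no further solutions beyond those listed.
Collected solutions: (1, 0).

Solutions (with |y| ≤ 40): (1, 0).


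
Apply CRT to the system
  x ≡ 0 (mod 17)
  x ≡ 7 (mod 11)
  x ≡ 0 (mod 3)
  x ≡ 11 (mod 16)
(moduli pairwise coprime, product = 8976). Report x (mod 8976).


Product of moduli M = 17 · 11 · 3 · 16 = 8976.
Merge one congruence at a time:
  Start: x ≡ 0 (mod 17).
  Combine with x ≡ 7 (mod 11); new modulus lcm = 187.
    Write x = 0 + 17·t and substitute into x ≡ 7 (mod 11): 17·t ≡ 7 − 0 = 7 (mod 11).
    Reduce coefficients mod 11: 6·t ≡ 7 (mod 11).
    The inverse of 6 mod 11 is 2 (since 6·2 = 12 = 1·11 + 1), so t ≡ 2·7 = 14 ≡ 3 (mod 11).
    Then x = 0 + 17·3 = 51, valid modulo lcm(17, 11) = 187: x ≡ 51 (mod 187).
  Combine with x ≡ 0 (mod 3); new modulus lcm = 561.
    Write x = 51 + 187·t and substitute into x ≡ 0 (mod 3): 187·t ≡ 0 − 51 = -51 (mod 3).
    Reduce coefficients mod 3: 1·t ≡ 0 (mod 3).
    So t ≡ 0 (mod 3).
    Then x = 51 + 187·0 = 51, valid modulo lcm(187, 3) = 561: x ≡ 51 (mod 561).
  Combine with x ≡ 11 (mod 16); new modulus lcm = 8976.
    Write x = 51 + 561·t and substitute into x ≡ 11 (mod 16): 561·t ≡ 11 − 51 = -40 (mod 16).
    Reduce coefficients mod 16: 1·t ≡ 8 (mod 16).
    So t ≡ 8 (mod 16).
    Then x = 51 + 561·8 = 4539, valid modulo lcm(561, 16) = 8976: x ≡ 4539 (mod 8976).
Verify against each original: 4539 mod 17 = 0, 4539 mod 11 = 7, 4539 mod 3 = 0, 4539 mod 16 = 11.

x ≡ 4539 (mod 8976).


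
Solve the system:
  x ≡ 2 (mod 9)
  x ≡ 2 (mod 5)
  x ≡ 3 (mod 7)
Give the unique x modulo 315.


Moduli 9, 5, 7 are pairwise coprime; by CRT there is a unique solution modulo M = 9 · 5 · 7 = 315.
Solve pairwise, accumulating the modulus:
  Start with x ≡ 2 (mod 9).
  Combine with x ≡ 2 (mod 5): since gcd(9, 5) = 1, we get a unique residue mod 45.
    Write x = 2 + 9·t and substitute into x ≡ 2 (mod 5): 9·t ≡ 2 − 2 = 0 (mod 5).
    Reduce coefficients mod 5: 4·t ≡ 0 (mod 5).
    The inverse of 4 mod 5 is 4 (since 4·4 = 16 = 3·5 + 1), so t ≡ 4·0 = 0 ≡ 0 (mod 5).
    Then x = 2 + 9·0 = 2, valid modulo lcm(9, 5) = 45: x ≡ 2 (mod 45).
  Combine with x ≡ 3 (mod 7): since gcd(45, 7) = 1, we get a unique residue mod 315.
    Write x = 2 + 45·t and substitute into x ≡ 3 (mod 7): 45·t ≡ 3 − 2 = 1 (mod 7).
    Reduce coefficients mod 7: 3·t ≡ 1 (mod 7).
    The inverse of 3 mod 7 is 5 (since 3·5 = 15 = 2·7 + 1), so t ≡ 5·1 = 5 ≡ 5 (mod 7).
    Then x = 2 + 45·5 = 227, valid modulo lcm(45, 7) = 315: x ≡ 227 (mod 315).
Verify: 227 mod 9 = 2 ✓, 227 mod 5 = 2 ✓, 227 mod 7 = 3 ✓.

x ≡ 227 (mod 315).


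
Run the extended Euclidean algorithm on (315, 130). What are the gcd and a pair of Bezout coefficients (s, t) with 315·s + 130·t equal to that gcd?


Euclidean algorithm on (315, 130) — divide until remainder is 0:
  315 = 2 · 130 + 55
  130 = 2 · 55 + 20
  55 = 2 · 20 + 15
  20 = 1 · 15 + 5
  15 = 3 · 5 + 0
gcd(315, 130) = 5.
Track Bezout coefficients alongside the remainders: start with r₀ = 315 = a·1 + b·0 (s = 1, t = 0) and r₁ = 130 = a·0 + b·1 (s = 0, t = 1); each new remainder r_{k+1} = r_{k-1} − q_k·r_k inherits s_{k+1} = s_{k-1} − q_k·s_k, t_{k+1} = t_{k-1} − q_k·t_k, so r_k = a·s_k + b·t_k at every step:
  q = 2: r = 55, s = 1 − 2·0 = 1, t = 0 − 2·1 = -2  (check: 315·1 + 130·(-2) = 55)
  q = 2: r = 20, s = 0 − 2·1 = -2, t = 1 − 2·(-2) = 5  (check: 315·(-2) + 130·5 = 20)
  q = 2: r = 15, s = 1 − 2·(-2) = 5, t = -2 − 2·5 = -12  (check: 315·5 + 130·(-12) = 15)
  q = 1: r = 5, s = -2 − 1·5 = -7, t = 5 − 1·(-12) = 17  (check: 315·(-7) + 130·17 = 5)
The row with r = 5 (the gcd) gives the Bezout coefficients s = -7, t = 17.
Result: 315 · (-7) + 130 · (17) = 5.

gcd(315, 130) = 5; s = -7, t = 17 (check: 315·(-7) + 130·17 = 5).


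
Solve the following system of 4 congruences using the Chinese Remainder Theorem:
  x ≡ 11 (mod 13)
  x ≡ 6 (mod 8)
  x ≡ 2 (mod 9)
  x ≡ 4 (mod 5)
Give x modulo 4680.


Product of moduli M = 13 · 8 · 9 · 5 = 4680.
Merge one congruence at a time:
  Start: x ≡ 11 (mod 13).
  Combine with x ≡ 6 (mod 8); new modulus lcm = 104.
    Write x = 11 + 13·t and substitute into x ≡ 6 (mod 8): 13·t ≡ 6 − 11 = -5 (mod 8).
    Reduce coefficients mod 8: 5·t ≡ 3 (mod 8).
    The inverse of 5 mod 8 is 5 (since 5·5 = 25 = 3·8 + 1), so t ≡ 5·3 = 15 ≡ 7 (mod 8).
    Then x = 11 + 13·7 = 102, valid modulo lcm(13, 8) = 104: x ≡ 102 (mod 104).
  Combine with x ≡ 2 (mod 9); new modulus lcm = 936.
    Write x = 102 + 104·t and substitute into x ≡ 2 (mod 9): 104·t ≡ 2 − 102 = -100 (mod 9).
    Reduce coefficients mod 9: 5·t ≡ 8 (mod 9).
    The inverse of 5 mod 9 is 2 (since 5·2 = 10 = 1·9 + 1), so t ≡ 2·8 = 16 ≡ 7 (mod 9).
    Then x = 102 + 104·7 = 830, valid modulo lcm(104, 9) = 936: x ≡ 830 (mod 936).
  Combine with x ≡ 4 (mod 5); new modulus lcm = 4680.
    Write x = 830 + 936·t and substitute into x ≡ 4 (mod 5): 936·t ≡ 4 − 830 = -826 (mod 5).
    Reduce coefficients mod 5: 1·t ≡ 4 (mod 5).
    So t ≡ 4 (mod 5).
    Then x = 830 + 936·4 = 4574, valid modulo lcm(936, 5) = 4680: x ≡ 4574 (mod 4680).
Verify against each original: 4574 mod 13 = 11, 4574 mod 8 = 6, 4574 mod 9 = 2, 4574 mod 5 = 4.

x ≡ 4574 (mod 4680).


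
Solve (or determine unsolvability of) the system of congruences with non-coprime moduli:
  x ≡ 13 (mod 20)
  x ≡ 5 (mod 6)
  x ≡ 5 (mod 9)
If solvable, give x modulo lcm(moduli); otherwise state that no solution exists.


Moduli 20, 6, 9 are not pairwise coprime, so CRT works modulo lcm(m_i) when all pairwise compatibility conditions hold.
Pairwise compatibility: gcd(m_i, m_j) must divide a_i - a_j for every pair.
Merge one congruence at a time:
  Start: x ≡ 13 (mod 20).
  Combine with x ≡ 5 (mod 6): gcd(20, 6) = 2; 5 - 13 = -8, which IS divisible by 2, so compatible.
    Write x = 13 + 20·t and substitute into x ≡ 5 (mod 6): 20·t ≡ 5 − 13 = -8 (mod 6).
    Divide the congruence (and modulus) by g = 2: 10·t ≡ -4 (mod 3).
    Reduce coefficients mod 3: 1·t ≡ 2 (mod 3).
    So t ≡ 2 (mod 3).
    Then x = 13 + 20·2 = 53, valid modulo lcm(20, 6) = 60: x ≡ 53 (mod 60).
  Combine with x ≡ 5 (mod 9): gcd(60, 9) = 3; 5 - 53 = -48, which IS divisible by 3, so compatible.
    Write x = 53 + 60·t and substitute into x ≡ 5 (mod 9): 60·t ≡ 5 − 53 = -48 (mod 9).
    Divide the congruence (and modulus) by g = 3: 20·t ≡ -16 (mod 3).
    Reduce coefficients mod 3: 2·t ≡ 2 (mod 3).
    The inverse of 2 mod 3 is 2 (since 2·2 = 4 = 1·3 + 1), so t ≡ 2·2 = 4 ≡ 1 (mod 3).
    Then x = 53 + 60·1 = 113, valid modulo lcm(60, 9) = 180: x ≡ 113 (mod 180).
Verify: 113 mod 20 = 13, 113 mod 6 = 5, 113 mod 9 = 5.

x ≡ 113 (mod 180).


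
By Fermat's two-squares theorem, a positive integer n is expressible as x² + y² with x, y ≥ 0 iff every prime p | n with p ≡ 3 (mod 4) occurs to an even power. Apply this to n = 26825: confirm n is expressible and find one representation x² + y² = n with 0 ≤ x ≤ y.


Step 1: Factor n = 26825 = 5^2 · 29 · 37.
Step 2: Check the mod-4 condition on each prime factor: 5 ≡ 1 (mod 4), exponent 2; 29 ≡ 1 (mod 4), exponent 1; 37 ≡ 1 (mod 4), exponent 1.
All primes ≡ 3 (mod 4) appear to even exponent (or don't appear), so by the two-squares theorem n IS expressible as a sum of two squares.
Step 3: Build a representation. Group n = k² · m with k = 5 and m = 29 · 37 = 1073 (a product of primes ≡ 1 (mod 4)); a representation of m scales to one of n via (k·x)² + (k·y)² = k²(x² + y²). Each prime p ≡ 1 (mod 4) is itself a sum of two squares; find a² by testing p − a² for a perfect square:
  29: 29 − 1² = 28, 29 − 2² = 25 = 5² ⇒ 29 = 2² + 5².
  37: 37 − 1² = 36 = 6² ⇒ 37 = 1² + 6².
  Combine using the Brahmagupta–Fibonacci identity (a² + b²)(c² + d²) = (ac − bd)² + (ad + bc)² = (ac + bd)² + (ad − bc)²:
  29 · 37 = 1073: from (2² + 5²)(1² + 6²), take (2·1 − 5·6, 2·6 + 5·1) = (2 − 30, 12 + 5) = (-28, 17); dropping signs (only squares matter) gives (28, 17); check 28² + 17² = 784 + 289 = 1073 ✓.
  Scale by k = 5: (5·28, 5·17) = (140, 85).
Step 4: Order so x ≤ y and verify: 85² + 140² = 7225 + 19600 = 26825 = n. ✓

n = 26825 = 85² + 140² (one valid representation with x ≤ y).


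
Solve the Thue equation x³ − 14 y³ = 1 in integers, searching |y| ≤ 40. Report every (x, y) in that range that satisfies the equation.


The equation is x³ - 14y³ = 1. For fixed y, x³ = 14·y³ + 1, so a solution requires the RHS to be a perfect cube.
Strategy: iterate y from -40 to 40, compute RHS = 14·y³ + 1, and check whether it is a (positive or negative) perfect cube.
Check small values of y:
  y = 0: RHS = 1 = (1)³ ⇒ x = 1 works.
  y = 1: RHS = 15 is not a perfect cube.
  y = -1: RHS = -13 is not a perfect cube.
  y = 2: RHS = 113 is not a perfect cube.
  y = -2: RHS = -111 is not a perfect cube.
  y = 3: RHS = 379 is not a perfect cube.
  y = -3: RHS = -377 is not a perfect cube.
Continuing the search up to |y| = 40 finds no further solutions beyond those listed.
Collected solutions: (1, 0).

Solutions (with |y| ≤ 40): (1, 0).


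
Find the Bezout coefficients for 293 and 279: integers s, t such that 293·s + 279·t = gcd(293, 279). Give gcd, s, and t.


Euclidean algorithm on (293, 279) — divide until remainder is 0:
  293 = 1 · 279 + 14
  279 = 19 · 14 + 13
  14 = 1 · 13 + 1
  13 = 13 · 1 + 0
gcd(293, 279) = 1.
Track Bezout coefficients alongside the remainders: start with r₀ = 293 = a·1 + b·0 (s = 1, t = 0) and r₁ = 279 = a·0 + b·1 (s = 0, t = 1); each new remainder r_{k+1} = r_{k-1} − q_k·r_k inherits s_{k+1} = s_{k-1} − q_k·s_k, t_{k+1} = t_{k-1} − q_k·t_k, so r_k = a·s_k + b·t_k at every step:
  q = 1: r = 14, s = 1 − 1·0 = 1, t = 0 − 1·1 = -1  (check: 293·1 + 279·(-1) = 14)
  q = 19: r = 13, s = 0 − 19·1 = -19, t = 1 − 19·(-1) = 20  (check: 293·(-19) + 279·20 = 13)
  q = 1: r = 1, s = 1 − 1·(-19) = 20, t = -1 − 1·20 = -21  (check: 293·20 + 279·(-21) = 1)
The row with r = 1 (the gcd) gives the Bezout coefficients s = 20, t = -21.
Result: 293 · (20) + 279 · (-21) = 1.

gcd(293, 279) = 1; s = 20, t = -21 (check: 293·20 + 279·(-21) = 1).


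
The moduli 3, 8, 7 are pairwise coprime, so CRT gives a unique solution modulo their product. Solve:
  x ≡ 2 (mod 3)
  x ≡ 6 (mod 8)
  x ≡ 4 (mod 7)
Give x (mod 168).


Moduli 3, 8, 7 are pairwise coprime; by CRT there is a unique solution modulo M = 3 · 8 · 7 = 168.
Solve pairwise, accumulating the modulus:
  Start with x ≡ 2 (mod 3).
  Combine with x ≡ 6 (mod 8): since gcd(3, 8) = 1, we get a unique residue mod 24.
    Write x = 2 + 3·t and substitute into x ≡ 6 (mod 8): 3·t ≡ 6 − 2 = 4 (mod 8).
    The inverse of 3 mod 8 is 3 (since 3·3 = 9 = 1·8 + 1), so t ≡ 3·4 = 12 ≡ 4 (mod 8).
    Then x = 2 + 3·4 = 14, valid modulo lcm(3, 8) = 24: x ≡ 14 (mod 24).
  Combine with x ≡ 4 (mod 7): since gcd(24, 7) = 1, we get a unique residue mod 168.
    Write x = 14 + 24·t and substitute into x ≡ 4 (mod 7): 24·t ≡ 4 − 14 = -10 (mod 7).
    Reduce coefficients mod 7: 3·t ≡ 4 (mod 7).
    The inverse of 3 mod 7 is 5 (since 3·5 = 15 = 2·7 + 1), so t ≡ 5·4 = 20 ≡ 6 (mod 7).
    Then x = 14 + 24·6 = 158, valid modulo lcm(24, 7) = 168: x ≡ 158 (mod 168).
Verify: 158 mod 3 = 2 ✓, 158 mod 8 = 6 ✓, 158 mod 7 = 4 ✓.

x ≡ 158 (mod 168).


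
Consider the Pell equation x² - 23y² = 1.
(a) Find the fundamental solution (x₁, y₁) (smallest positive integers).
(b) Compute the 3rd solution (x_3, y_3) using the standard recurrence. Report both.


Step 1: Find the fundamental solution (x₁, y₁) of x² - 23y² = 1.
  Expand √23 as a continued fraction. a₀ = ⌊√23⌋ = 4; iterate m_{k+1} = d_k·a_k − m_k, d_{k+1} = (23 − m_{k+1}²)/d_k, a_{k+1} = ⌊(a₀ + m_{k+1})/d_{k+1}⌋ (starting m₀ = 0, d₀ = 1), with convergents p_k = a_k·p_{k-1} + p_{k-2}, q_k = a_k·q_{k-1} + q_{k-2} (p₋₁ = 1, q₋₁ = 0):
  k = 0: a₀ = 4; p₀/q₀ = 4/1; p₀² − 23·q₀² = 16 − 23 = -7.
  k = 1: m = 4, d = 7, a = ⌊(4 + 4)/7⌋ = 1; p/q = (1·4 + 1)/(1·1 + 0) = 5/1; p² − 23·q² = 25 − 23 = 2.
  k = 2: m = 3, d = 2, a = ⌊(4 + 3)/2⌋ = 3; p/q = (3·5 + 4)/(3·1 + 1) = 19/4; p² − 23·q² = 361 − 368 = -7.
  k = 3: m = 3, d = 7, a = ⌊(4 + 3)/7⌋ = 1; p/q = (1·19 + 5)/(1·4 + 1) = 24/5; p² − 23·q² = 576 − 575 = 1.
  The first convergent with p² − 23·q² = 1 gives the fundamental solution (x₁, y₁) = (24, 5).
Step 2: Apply the recurrence (x_{n+1}, y_{n+1}) = (x₁x_n + 23y₁y_n, x₁y_n + y₁x_n) repeatedly.
  From (x_1, y_1) = (24, 5): x_2 = 24·24 + 23·5·5 = 1151; y_2 = 24·5 + 5·24 = 240.
  From (x_2, y_2) = (1151, 240): x_3 = 24·1151 + 23·5·240 = 55224; y_3 = 24·240 + 5·1151 = 11515.
Step 3: Verify x_3² - 23·y_3² = 3049690176 - 3049690175 = 1 (should be 1). ✓

(x_1, y_1) = (24, 5); (x_3, y_3) = (55224, 11515).


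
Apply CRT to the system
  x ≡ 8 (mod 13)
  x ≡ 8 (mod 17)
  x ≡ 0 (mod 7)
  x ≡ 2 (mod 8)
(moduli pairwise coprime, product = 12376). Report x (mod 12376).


Product of moduli M = 13 · 17 · 7 · 8 = 12376.
Merge one congruence at a time:
  Start: x ≡ 8 (mod 13).
  Combine with x ≡ 8 (mod 17); new modulus lcm = 221.
    Write x = 8 + 13·t and substitute into x ≡ 8 (mod 17): 13·t ≡ 8 − 8 = 0 (mod 17).
    The inverse of 13 mod 17 is 4 (since 13·4 = 52 = 3·17 + 1), so t ≡ 4·0 = 0 ≡ 0 (mod 17).
    Then x = 8 + 13·0 = 8, valid modulo lcm(13, 17) = 221: x ≡ 8 (mod 221).
  Combine with x ≡ 0 (mod 7); new modulus lcm = 1547.
    Write x = 8 + 221·t and substitute into x ≡ 0 (mod 7): 221·t ≡ 0 − 8 = -8 (mod 7).
    Reduce coefficients mod 7: 4·t ≡ 6 (mod 7).
    The inverse of 4 mod 7 is 2 (since 4·2 = 8 = 1·7 + 1), so t ≡ 2·6 = 12 ≡ 5 (mod 7).
    Then x = 8 + 221·5 = 1113, valid modulo lcm(221, 7) = 1547: x ≡ 1113 (mod 1547).
  Combine with x ≡ 2 (mod 8); new modulus lcm = 12376.
    Write x = 1113 + 1547·t and substitute into x ≡ 2 (mod 8): 1547·t ≡ 2 − 1113 = -1111 (mod 8).
    Reduce coefficients mod 8: 3·t ≡ 1 (mod 8).
    The inverse of 3 mod 8 is 3 (since 3·3 = 9 = 1·8 + 1), so t ≡ 3·1 = 3 ≡ 3 (mod 8).
    Then x = 1113 + 1547·3 = 5754, valid modulo lcm(1547, 8) = 12376: x ≡ 5754 (mod 12376).
Verify against each original: 5754 mod 13 = 8, 5754 mod 17 = 8, 5754 mod 7 = 0, 5754 mod 8 = 2.

x ≡ 5754 (mod 12376).


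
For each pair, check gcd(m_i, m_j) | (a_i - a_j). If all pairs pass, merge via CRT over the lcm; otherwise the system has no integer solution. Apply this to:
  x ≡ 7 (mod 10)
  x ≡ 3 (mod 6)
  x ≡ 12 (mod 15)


Moduli 10, 6, 15 are not pairwise coprime, so CRT works modulo lcm(m_i) when all pairwise compatibility conditions hold.
Pairwise compatibility: gcd(m_i, m_j) must divide a_i - a_j for every pair.
Merge one congruence at a time:
  Start: x ≡ 7 (mod 10).
  Combine with x ≡ 3 (mod 6): gcd(10, 6) = 2; 3 - 7 = -4, which IS divisible by 2, so compatible.
    Write x = 7 + 10·t and substitute into x ≡ 3 (mod 6): 10·t ≡ 3 − 7 = -4 (mod 6).
    Divide the congruence (and modulus) by g = 2: 5·t ≡ -2 (mod 3).
    Reduce coefficients mod 3: 2·t ≡ 1 (mod 3).
    The inverse of 2 mod 3 is 2 (since 2·2 = 4 = 1·3 + 1), so t ≡ 2·1 = 2 ≡ 2 (mod 3).
    Then x = 7 + 10·2 = 27, valid modulo lcm(10, 6) = 30: x ≡ 27 (mod 30).
  Combine with x ≡ 12 (mod 15): gcd(30, 15) = 15; 12 - 27 = -15, which IS divisible by 15, so compatible.
    Write x = 27 + 30·t and substitute into x ≡ 12 (mod 15): 30·t ≡ 12 − 27 = -15 (mod 15).
    Divide the congruence (and modulus) by g = 15: 2·t ≡ -1 (mod 1).
    Modulo 1 every t works; take t = 0.
    Then x = 27 + 30·0 = 27, valid modulo lcm(30, 15) = 30: x ≡ 27 (mod 30).
Verify: 27 mod 10 = 7, 27 mod 6 = 3, 27 mod 15 = 12.

x ≡ 27 (mod 30).


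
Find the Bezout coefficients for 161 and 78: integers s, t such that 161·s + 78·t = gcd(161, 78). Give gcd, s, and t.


Euclidean algorithm on (161, 78) — divide until remainder is 0:
  161 = 2 · 78 + 5
  78 = 15 · 5 + 3
  5 = 1 · 3 + 2
  3 = 1 · 2 + 1
  2 = 2 · 1 + 0
gcd(161, 78) = 1.
Track Bezout coefficients alongside the remainders: start with r₀ = 161 = a·1 + b·0 (s = 1, t = 0) and r₁ = 78 = a·0 + b·1 (s = 0, t = 1); each new remainder r_{k+1} = r_{k-1} − q_k·r_k inherits s_{k+1} = s_{k-1} − q_k·s_k, t_{k+1} = t_{k-1} − q_k·t_k, so r_k = a·s_k + b·t_k at every step:
  q = 2: r = 5, s = 1 − 2·0 = 1, t = 0 − 2·1 = -2  (check: 161·1 + 78·(-2) = 5)
  q = 15: r = 3, s = 0 − 15·1 = -15, t = 1 − 15·(-2) = 31  (check: 161·(-15) + 78·31 = 3)
  q = 1: r = 2, s = 1 − 1·(-15) = 16, t = -2 − 1·31 = -33  (check: 161·16 + 78·(-33) = 2)
  q = 1: r = 1, s = -15 − 1·16 = -31, t = 31 − 1·(-33) = 64  (check: 161·(-31) + 78·64 = 1)
The row with r = 1 (the gcd) gives the Bezout coefficients s = -31, t = 64.
Result: 161 · (-31) + 78 · (64) = 1.

gcd(161, 78) = 1; s = -31, t = 64 (check: 161·(-31) + 78·64 = 1).


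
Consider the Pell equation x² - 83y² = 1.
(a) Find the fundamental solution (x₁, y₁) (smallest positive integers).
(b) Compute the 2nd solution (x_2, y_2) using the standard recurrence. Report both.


Step 1: Find the fundamental solution (x₁, y₁) of x² - 83y² = 1.
  Expand √83 as a continued fraction. a₀ = ⌊√83⌋ = 9; iterate m_{k+1} = d_k·a_k − m_k, d_{k+1} = (83 − m_{k+1}²)/d_k, a_{k+1} = ⌊(a₀ + m_{k+1})/d_{k+1}⌋ (starting m₀ = 0, d₀ = 1), with convergents p_k = a_k·p_{k-1} + p_{k-2}, q_k = a_k·q_{k-1} + q_{k-2} (p₋₁ = 1, q₋₁ = 0):
  k = 0: a₀ = 9; p₀/q₀ = 9/1; p₀² − 83·q₀² = 81 − 83 = -2.
  k = 1: m = 9, d = 2, a = ⌊(9 + 9)/2⌋ = 9; p/q = (9·9 + 1)/(9·1 + 0) = 82/9; p² − 83·q² = 6724 − 6723 = 1.
  The first convergent with p² − 83·q² = 1 gives the fundamental solution (x₁, y₁) = (82, 9).
Step 2: Apply the recurrence (x_{n+1}, y_{n+1}) = (x₁x_n + 83y₁y_n, x₁y_n + y₁x_n) repeatedly.
  From (x_1, y_1) = (82, 9): x_2 = 82·82 + 83·9·9 = 13447; y_2 = 82·9 + 9·82 = 1476.
Step 3: Verify x_2² - 83·y_2² = 180821809 - 180821808 = 1 (should be 1). ✓

(x_1, y_1) = (82, 9); (x_2, y_2) = (13447, 1476).


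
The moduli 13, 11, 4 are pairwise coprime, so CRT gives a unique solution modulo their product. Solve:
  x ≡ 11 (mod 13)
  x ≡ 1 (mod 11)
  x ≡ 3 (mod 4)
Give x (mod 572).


Moduli 13, 11, 4 are pairwise coprime; by CRT there is a unique solution modulo M = 13 · 11 · 4 = 572.
Solve pairwise, accumulating the modulus:
  Start with x ≡ 11 (mod 13).
  Combine with x ≡ 1 (mod 11): since gcd(13, 11) = 1, we get a unique residue mod 143.
    Write x = 11 + 13·t and substitute into x ≡ 1 (mod 11): 13·t ≡ 1 − 11 = -10 (mod 11).
    Reduce coefficients mod 11: 2·t ≡ 1 (mod 11).
    The inverse of 2 mod 11 is 6 (since 2·6 = 12 = 1·11 + 1), so t ≡ 6·1 = 6 ≡ 6 (mod 11).
    Then x = 11 + 13·6 = 89, valid modulo lcm(13, 11) = 143: x ≡ 89 (mod 143).
  Combine with x ≡ 3 (mod 4): since gcd(143, 4) = 1, we get a unique residue mod 572.
    Write x = 89 + 143·t and substitute into x ≡ 3 (mod 4): 143·t ≡ 3 − 89 = -86 (mod 4).
    Reduce coefficients mod 4: 3·t ≡ 2 (mod 4).
    The inverse of 3 mod 4 is 3 (since 3·3 = 9 = 2·4 + 1), so t ≡ 3·2 = 6 ≡ 2 (mod 4).
    Then x = 89 + 143·2 = 375, valid modulo lcm(143, 4) = 572: x ≡ 375 (mod 572).
Verify: 375 mod 13 = 11 ✓, 375 mod 11 = 1 ✓, 375 mod 4 = 3 ✓.

x ≡ 375 (mod 572).


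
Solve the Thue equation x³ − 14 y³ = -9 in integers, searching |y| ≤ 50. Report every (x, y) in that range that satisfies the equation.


The equation is x³ - 14y³ = -9. For fixed y, x³ = 14·y³ − 9, so a solution requires the RHS to be a perfect cube.
Strategy: iterate y from -50 to 50, compute RHS = 14·y³ − 9, and check whether it is a (positive or negative) perfect cube.
Check small values of y:
  y = 0: RHS = -9 is not a perfect cube.
  y = 1: RHS = 5 is not a perfect cube.
  y = -1: RHS = -23 is not a perfect cube.
  y = 2: RHS = 103 is not a perfect cube.
  y = -2: RHS = -121 is not a perfect cube.
  y = 3: RHS = 369 is not a perfect cube.
  y = -3: RHS = -387 is not a perfect cube.
Continuing the search up to |y| = 50 finds no solutions either.
No (x, y) in the scanned range satisfies the equation.

No integer solutions with |y| ≤ 50.


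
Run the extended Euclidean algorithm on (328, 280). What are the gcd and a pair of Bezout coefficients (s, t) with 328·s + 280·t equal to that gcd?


Euclidean algorithm on (328, 280) — divide until remainder is 0:
  328 = 1 · 280 + 48
  280 = 5 · 48 + 40
  48 = 1 · 40 + 8
  40 = 5 · 8 + 0
gcd(328, 280) = 8.
Track Bezout coefficients alongside the remainders: start with r₀ = 328 = a·1 + b·0 (s = 1, t = 0) and r₁ = 280 = a·0 + b·1 (s = 0, t = 1); each new remainder r_{k+1} = r_{k-1} − q_k·r_k inherits s_{k+1} = s_{k-1} − q_k·s_k, t_{k+1} = t_{k-1} − q_k·t_k, so r_k = a·s_k + b·t_k at every step:
  q = 1: r = 48, s = 1 − 1·0 = 1, t = 0 − 1·1 = -1  (check: 328·1 + 280·(-1) = 48)
  q = 5: r = 40, s = 0 − 5·1 = -5, t = 1 − 5·(-1) = 6  (check: 328·(-5) + 280·6 = 40)
  q = 1: r = 8, s = 1 − 1·(-5) = 6, t = -1 − 1·6 = -7  (check: 328·6 + 280·(-7) = 8)
The row with r = 8 (the gcd) gives the Bezout coefficients s = 6, t = -7.
Result: 328 · (6) + 280 · (-7) = 8.

gcd(328, 280) = 8; s = 6, t = -7 (check: 328·6 + 280·(-7) = 8).


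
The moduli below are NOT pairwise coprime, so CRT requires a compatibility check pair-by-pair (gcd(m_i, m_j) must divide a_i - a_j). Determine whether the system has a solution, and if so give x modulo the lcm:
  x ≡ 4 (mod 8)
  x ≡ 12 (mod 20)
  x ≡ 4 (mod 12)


Moduli 8, 20, 12 are not pairwise coprime, so CRT works modulo lcm(m_i) when all pairwise compatibility conditions hold.
Pairwise compatibility: gcd(m_i, m_j) must divide a_i - a_j for every pair.
Merge one congruence at a time:
  Start: x ≡ 4 (mod 8).
  Combine with x ≡ 12 (mod 20): gcd(8, 20) = 4; 12 - 4 = 8, which IS divisible by 4, so compatible.
    Write x = 4 + 8·t and substitute into x ≡ 12 (mod 20): 8·t ≡ 12 − 4 = 8 (mod 20).
    Divide the congruence (and modulus) by g = 4: 2·t ≡ 2 (mod 5).
    The inverse of 2 mod 5 is 3 (since 2·3 = 6 = 1·5 + 1), so t ≡ 3·2 = 6 ≡ 1 (mod 5).
    Then x = 4 + 8·1 = 12, valid modulo lcm(8, 20) = 40: x ≡ 12 (mod 40).
  Combine with x ≡ 4 (mod 12): gcd(40, 12) = 4; 4 - 12 = -8, which IS divisible by 4, so compatible.
    Write x = 12 + 40·t and substitute into x ≡ 4 (mod 12): 40·t ≡ 4 − 12 = -8 (mod 12).
    Divide the congruence (and modulus) by g = 4: 10·t ≡ -2 (mod 3).
    Reduce coefficients mod 3: 1·t ≡ 1 (mod 3).
    So t ≡ 1 (mod 3).
    Then x = 12 + 40·1 = 52, valid modulo lcm(40, 12) = 120: x ≡ 52 (mod 120).
Verify: 52 mod 8 = 4, 52 mod 20 = 12, 52 mod 12 = 4.

x ≡ 52 (mod 120).


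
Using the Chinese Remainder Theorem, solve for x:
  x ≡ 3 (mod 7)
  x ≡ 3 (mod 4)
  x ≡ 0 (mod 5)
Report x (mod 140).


Moduli 7, 4, 5 are pairwise coprime; by CRT there is a unique solution modulo M = 7 · 4 · 5 = 140.
Solve pairwise, accumulating the modulus:
  Start with x ≡ 3 (mod 7).
  Combine with x ≡ 3 (mod 4): since gcd(7, 4) = 1, we get a unique residue mod 28.
    Write x = 3 + 7·t and substitute into x ≡ 3 (mod 4): 7·t ≡ 3 − 3 = 0 (mod 4).
    Reduce coefficients mod 4: 3·t ≡ 0 (mod 4).
    The inverse of 3 mod 4 is 3 (since 3·3 = 9 = 2·4 + 1), so t ≡ 3·0 = 0 ≡ 0 (mod 4).
    Then x = 3 + 7·0 = 3, valid modulo lcm(7, 4) = 28: x ≡ 3 (mod 28).
  Combine with x ≡ 0 (mod 5): since gcd(28, 5) = 1, we get a unique residue mod 140.
    Write x = 3 + 28·t and substitute into x ≡ 0 (mod 5): 28·t ≡ 0 − 3 = -3 (mod 5).
    Reduce coefficients mod 5: 3·t ≡ 2 (mod 5).
    The inverse of 3 mod 5 is 2 (since 3·2 = 6 = 1·5 + 1), so t ≡ 2·2 = 4 ≡ 4 (mod 5).
    Then x = 3 + 28·4 = 115, valid modulo lcm(28, 5) = 140: x ≡ 115 (mod 140).
Verify: 115 mod 7 = 3 ✓, 115 mod 4 = 3 ✓, 115 mod 5 = 0 ✓.

x ≡ 115 (mod 140).


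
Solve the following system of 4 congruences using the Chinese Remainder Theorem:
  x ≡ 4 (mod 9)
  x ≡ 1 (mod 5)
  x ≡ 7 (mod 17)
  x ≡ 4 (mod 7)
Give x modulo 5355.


Product of moduli M = 9 · 5 · 17 · 7 = 5355.
Merge one congruence at a time:
  Start: x ≡ 4 (mod 9).
  Combine with x ≡ 1 (mod 5); new modulus lcm = 45.
    Write x = 4 + 9·t and substitute into x ≡ 1 (mod 5): 9·t ≡ 1 − 4 = -3 (mod 5).
    Reduce coefficients mod 5: 4·t ≡ 2 (mod 5).
    The inverse of 4 mod 5 is 4 (since 4·4 = 16 = 3·5 + 1), so t ≡ 4·2 = 8 ≡ 3 (mod 5).
    Then x = 4 + 9·3 = 31, valid modulo lcm(9, 5) = 45: x ≡ 31 (mod 45).
  Combine with x ≡ 7 (mod 17); new modulus lcm = 765.
    Write x = 31 + 45·t and substitute into x ≡ 7 (mod 17): 45·t ≡ 7 − 31 = -24 (mod 17).
    Reduce coefficients mod 17: 11·t ≡ 10 (mod 17).
    The inverse of 11 mod 17 is 14 (since 11·14 = 154 = 9·17 + 1), so t ≡ 14·10 = 140 ≡ 4 (mod 17).
    Then x = 31 + 45·4 = 211, valid modulo lcm(45, 17) = 765: x ≡ 211 (mod 765).
  Combine with x ≡ 4 (mod 7); new modulus lcm = 5355.
    Write x = 211 + 765·t and substitute into x ≡ 4 (mod 7): 765·t ≡ 4 − 211 = -207 (mod 7).
    Reduce coefficients mod 7: 2·t ≡ 3 (mod 7).
    The inverse of 2 mod 7 is 4 (since 2·4 = 8 = 1·7 + 1), so t ≡ 4·3 = 12 ≡ 5 (mod 7).
    Then x = 211 + 765·5 = 4036, valid modulo lcm(765, 7) = 5355: x ≡ 4036 (mod 5355).
Verify against each original: 4036 mod 9 = 4, 4036 mod 5 = 1, 4036 mod 17 = 7, 4036 mod 7 = 4.

x ≡ 4036 (mod 5355).


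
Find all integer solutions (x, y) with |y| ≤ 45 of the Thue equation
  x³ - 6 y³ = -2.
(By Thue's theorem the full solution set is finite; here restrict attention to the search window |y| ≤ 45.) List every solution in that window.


The equation is x³ - 6y³ = -2. For fixed y, x³ = 6·y³ − 2, so a solution requires the RHS to be a perfect cube.
Strategy: iterate y from -45 to 45, compute RHS = 6·y³ − 2, and check whether it is a (positive or negative) perfect cube.
Check small values of y:
  y = 0: RHS = -2 is not a perfect cube.
  y = 1: RHS = 4 is not a perfect cube.
  y = -1: RHS = -8 = (-2)³ ⇒ x = -2 works.
  y = 2: RHS = 46 is not a perfect cube.
  y = -2: RHS = -50 is not a perfect cube.
  y = 3: RHS = 160 is not a perfect cube.
  y = -3: RHS = -164 is not a perfect cube.
Continuing the search up to |y| = 45 finds no further solutions beyond those listed.
Collected solutions: (-2, -1).

Solutions (with |y| ≤ 45): (-2, -1).


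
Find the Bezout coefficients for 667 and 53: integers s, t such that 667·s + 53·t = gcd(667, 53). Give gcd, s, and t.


Euclidean algorithm on (667, 53) — divide until remainder is 0:
  667 = 12 · 53 + 31
  53 = 1 · 31 + 22
  31 = 1 · 22 + 9
  22 = 2 · 9 + 4
  9 = 2 · 4 + 1
  4 = 4 · 1 + 0
gcd(667, 53) = 1.
Track Bezout coefficients alongside the remainders: start with r₀ = 667 = a·1 + b·0 (s = 1, t = 0) and r₁ = 53 = a·0 + b·1 (s = 0, t = 1); each new remainder r_{k+1} = r_{k-1} − q_k·r_k inherits s_{k+1} = s_{k-1} − q_k·s_k, t_{k+1} = t_{k-1} − q_k·t_k, so r_k = a·s_k + b·t_k at every step:
  q = 12: r = 31, s = 1 − 12·0 = 1, t = 0 − 12·1 = -12  (check: 667·1 + 53·(-12) = 31)
  q = 1: r = 22, s = 0 − 1·1 = -1, t = 1 − 1·(-12) = 13  (check: 667·(-1) + 53·13 = 22)
  q = 1: r = 9, s = 1 − 1·(-1) = 2, t = -12 − 1·13 = -25  (check: 667·2 + 53·(-25) = 9)
  q = 2: r = 4, s = -1 − 2·2 = -5, t = 13 − 2·(-25) = 63  (check: 667·(-5) + 53·63 = 4)
  q = 2: r = 1, s = 2 − 2·(-5) = 12, t = -25 − 2·63 = -151  (check: 667·12 + 53·(-151) = 1)
The row with r = 1 (the gcd) gives the Bezout coefficients s = 12, t = -151.
Result: 667 · (12) + 53 · (-151) = 1.

gcd(667, 53) = 1; s = 12, t = -151 (check: 667·12 + 53·(-151) = 1).


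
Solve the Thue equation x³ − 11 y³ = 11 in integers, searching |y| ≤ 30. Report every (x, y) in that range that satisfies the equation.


The equation is x³ - 11y³ = 11. For fixed y, x³ = 11·y³ + 11, so a solution requires the RHS to be a perfect cube.
Strategy: iterate y from -30 to 30, compute RHS = 11·y³ + 11, and check whether it is a (positive or negative) perfect cube.
Check small values of y:
  y = 0: RHS = 11 is not a perfect cube.
  y = 1: RHS = 22 is not a perfect cube.
  y = -1: RHS = 0 = (0)³ ⇒ x = 0 works.
  y = 2: RHS = 99 is not a perfect cube.
  y = -2: RHS = -77 is not a perfect cube.
  y = 3: RHS = 308 is not a perfect cube.
  y = -3: RHS = -286 is not a perfect cube.
Continuing the search up to |y| = 30 finds no further solutions beyond those listed.
Collected solutions: (0, -1).

Solutions (with |y| ≤ 30): (0, -1).


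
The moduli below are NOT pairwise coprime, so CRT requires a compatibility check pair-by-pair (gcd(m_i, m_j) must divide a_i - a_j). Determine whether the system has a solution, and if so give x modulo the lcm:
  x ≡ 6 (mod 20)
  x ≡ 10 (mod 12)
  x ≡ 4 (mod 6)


Moduli 20, 12, 6 are not pairwise coprime, so CRT works modulo lcm(m_i) when all pairwise compatibility conditions hold.
Pairwise compatibility: gcd(m_i, m_j) must divide a_i - a_j for every pair.
Merge one congruence at a time:
  Start: x ≡ 6 (mod 20).
  Combine with x ≡ 10 (mod 12): gcd(20, 12) = 4; 10 - 6 = 4, which IS divisible by 4, so compatible.
    Write x = 6 + 20·t and substitute into x ≡ 10 (mod 12): 20·t ≡ 10 − 6 = 4 (mod 12).
    Divide the congruence (and modulus) by g = 4: 5·t ≡ 1 (mod 3).
    Reduce coefficients mod 3: 2·t ≡ 1 (mod 3).
    The inverse of 2 mod 3 is 2 (since 2·2 = 4 = 1·3 + 1), so t ≡ 2·1 = 2 ≡ 2 (mod 3).
    Then x = 6 + 20·2 = 46, valid modulo lcm(20, 12) = 60: x ≡ 46 (mod 60).
  Combine with x ≡ 4 (mod 6): gcd(60, 6) = 6; 4 - 46 = -42, which IS divisible by 6, so compatible.
    Write x = 46 + 60·t and substitute into x ≡ 4 (mod 6): 60·t ≡ 4 − 46 = -42 (mod 6).
    Divide the congruence (and modulus) by g = 6: 10·t ≡ -7 (mod 1).
    Modulo 1 every t works; take t = 0.
    Then x = 46 + 60·0 = 46, valid modulo lcm(60, 6) = 60: x ≡ 46 (mod 60).
Verify: 46 mod 20 = 6, 46 mod 12 = 10, 46 mod 6 = 4.

x ≡ 46 (mod 60).


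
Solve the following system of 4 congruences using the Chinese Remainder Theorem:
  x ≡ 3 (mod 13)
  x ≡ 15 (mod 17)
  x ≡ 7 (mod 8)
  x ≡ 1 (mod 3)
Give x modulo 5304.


Product of moduli M = 13 · 17 · 8 · 3 = 5304.
Merge one congruence at a time:
  Start: x ≡ 3 (mod 13).
  Combine with x ≡ 15 (mod 17); new modulus lcm = 221.
    Write x = 3 + 13·t and substitute into x ≡ 15 (mod 17): 13·t ≡ 15 − 3 = 12 (mod 17).
    The inverse of 13 mod 17 is 4 (since 13·4 = 52 = 3·17 + 1), so t ≡ 4·12 = 48 ≡ 14 (mod 17).
    Then x = 3 + 13·14 = 185, valid modulo lcm(13, 17) = 221: x ≡ 185 (mod 221).
  Combine with x ≡ 7 (mod 8); new modulus lcm = 1768.
    Write x = 185 + 221·t and substitute into x ≡ 7 (mod 8): 221·t ≡ 7 − 185 = -178 (mod 8).
    Reduce coefficients mod 8: 5·t ≡ 6 (mod 8).
    The inverse of 5 mod 8 is 5 (since 5·5 = 25 = 3·8 + 1), so t ≡ 5·6 = 30 ≡ 6 (mod 8).
    Then x = 185 + 221·6 = 1511, valid modulo lcm(221, 8) = 1768: x ≡ 1511 (mod 1768).
  Combine with x ≡ 1 (mod 3); new modulus lcm = 5304.
    Write x = 1511 + 1768·t and substitute into x ≡ 1 (mod 3): 1768·t ≡ 1 − 1511 = -1510 (mod 3).
    Reduce coefficients mod 3: 1·t ≡ 2 (mod 3).
    So t ≡ 2 (mod 3).
    Then x = 1511 + 1768·2 = 5047, valid modulo lcm(1768, 3) = 5304: x ≡ 5047 (mod 5304).
Verify against each original: 5047 mod 13 = 3, 5047 mod 17 = 15, 5047 mod 8 = 7, 5047 mod 3 = 1.

x ≡ 5047 (mod 5304).


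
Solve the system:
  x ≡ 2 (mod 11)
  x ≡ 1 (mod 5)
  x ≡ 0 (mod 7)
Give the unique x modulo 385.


Moduli 11, 5, 7 are pairwise coprime; by CRT there is a unique solution modulo M = 11 · 5 · 7 = 385.
Solve pairwise, accumulating the modulus:
  Start with x ≡ 2 (mod 11).
  Combine with x ≡ 1 (mod 5): since gcd(11, 5) = 1, we get a unique residue mod 55.
    Write x = 2 + 11·t and substitute into x ≡ 1 (mod 5): 11·t ≡ 1 − 2 = -1 (mod 5).
    Reduce coefficients mod 5: 1·t ≡ 4 (mod 5).
    So t ≡ 4 (mod 5).
    Then x = 2 + 11·4 = 46, valid modulo lcm(11, 5) = 55: x ≡ 46 (mod 55).
  Combine with x ≡ 0 (mod 7): since gcd(55, 7) = 1, we get a unique residue mod 385.
    Write x = 46 + 55·t and substitute into x ≡ 0 (mod 7): 55·t ≡ 0 − 46 = -46 (mod 7).
    Reduce coefficients mod 7: 6·t ≡ 3 (mod 7).
    The inverse of 6 mod 7 is 6 (since 6·6 = 36 = 5·7 + 1), so t ≡ 6·3 = 18 ≡ 4 (mod 7).
    Then x = 46 + 55·4 = 266, valid modulo lcm(55, 7) = 385: x ≡ 266 (mod 385).
Verify: 266 mod 11 = 2 ✓, 266 mod 5 = 1 ✓, 266 mod 7 = 0 ✓.

x ≡ 266 (mod 385).
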